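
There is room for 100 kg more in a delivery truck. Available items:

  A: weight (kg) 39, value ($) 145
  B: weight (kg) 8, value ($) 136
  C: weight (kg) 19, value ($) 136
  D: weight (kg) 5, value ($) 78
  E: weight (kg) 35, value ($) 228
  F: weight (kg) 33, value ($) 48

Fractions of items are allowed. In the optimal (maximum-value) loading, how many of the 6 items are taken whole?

4

Ratios (sorted): B 17.00, D 15.60, C 7.16, E 6.51, A 3.72, F 1.45
take B (8 @ 136); take D (5 @ 78); take C (19 @ 136); take E (35 @ 228); take 33/39 of A → 122.69. Capacity used 100/100.
4 item(s) taken whole; one partial (take 33/39 of A).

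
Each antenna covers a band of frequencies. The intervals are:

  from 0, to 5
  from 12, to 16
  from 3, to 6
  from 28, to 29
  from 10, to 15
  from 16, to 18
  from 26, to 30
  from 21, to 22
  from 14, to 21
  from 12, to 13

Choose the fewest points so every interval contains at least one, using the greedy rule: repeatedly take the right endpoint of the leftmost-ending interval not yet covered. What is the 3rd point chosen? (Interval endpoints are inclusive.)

18

Process intervals by earliest right end; each time one isn't hit yet, stab at its right endpoint.
By right end: [0,5]  [3,6]  [12,13]  [10,15]  [12,16]  [16,18]  [14,21]  [21,22]  [28,29]  [26,30]
[0,5] uncovered → point at 5; [12,13] uncovered → point at 13; [16,18] uncovered → point at 18; [21,22] uncovered → point at 22; [28,29] uncovered → point at 29.
Points: 5, 13, 18, 22, 29 (5 total).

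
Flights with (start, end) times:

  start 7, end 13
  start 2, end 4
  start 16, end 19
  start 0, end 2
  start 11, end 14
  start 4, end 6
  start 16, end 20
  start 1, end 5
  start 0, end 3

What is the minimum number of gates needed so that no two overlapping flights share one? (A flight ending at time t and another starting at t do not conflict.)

3

Count concurrent intervals with a sweep; the peak is the room count.
starts: [0, 0, 1, 2, 4, 7, 11, 16, 16]
ends:   [2, 3, 4, 5, 6, 13, 14, 19, 20]
s0→1 s0→2 s1→3  — peak 3.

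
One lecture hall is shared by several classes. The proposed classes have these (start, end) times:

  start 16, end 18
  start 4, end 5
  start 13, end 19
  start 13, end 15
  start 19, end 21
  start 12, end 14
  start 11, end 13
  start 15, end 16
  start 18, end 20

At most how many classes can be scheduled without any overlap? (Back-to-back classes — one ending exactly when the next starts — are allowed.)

6

Order by finish time; keep every interval that doesn't clash with the previous kept one.
By end time: (4,5), (11,13), (12,14), (13,15), (15,16), (16,18), (13,19), (18,20), (19,21).
Pick (4,5); next start ≥ 5 → (11,13); next start ≥ 13 → (13,15); next start ≥ 15 → (15,16); next start ≥ 16 → (16,18); next start ≥ 18 → (18,20).
Selected 6 classes.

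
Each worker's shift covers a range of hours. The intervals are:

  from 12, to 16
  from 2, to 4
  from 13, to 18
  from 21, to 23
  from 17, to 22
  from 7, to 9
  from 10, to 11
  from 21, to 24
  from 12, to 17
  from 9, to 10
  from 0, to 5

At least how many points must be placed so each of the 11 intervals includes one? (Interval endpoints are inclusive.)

Sorted: [2,4] [0,5] [7,9] [9,10] [10,11] [12,16] [12,17] [13,18] [17,22] [21,23] [21,24]
{[2,4],[0,5]} hit by 4; {[7,9],[9,10]} hit by 9; {[10,11]} hit by 11; {[12,16],[12,17],[13,18]} hit by 16; {[17,22],[21,23],[21,24]} hit by 22.
Points: 4, 9, 11, 16, 22 (5 total).

5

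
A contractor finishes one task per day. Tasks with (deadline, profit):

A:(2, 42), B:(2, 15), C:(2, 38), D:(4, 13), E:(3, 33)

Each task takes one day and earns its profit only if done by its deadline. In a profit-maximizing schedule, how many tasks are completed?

4

By profit: A(d2,42), C(d2,38), E(d3,33), B(d2,15), D(d4,13)
A→slot 2; C→slot 1; E→slot 3; B skipped; D→slot 4.
4 of 5 scheduled.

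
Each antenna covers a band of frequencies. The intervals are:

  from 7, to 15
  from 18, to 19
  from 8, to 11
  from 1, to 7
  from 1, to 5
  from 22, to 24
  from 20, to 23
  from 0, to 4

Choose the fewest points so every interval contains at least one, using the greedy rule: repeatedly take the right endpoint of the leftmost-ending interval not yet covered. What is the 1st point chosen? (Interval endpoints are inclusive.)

Sorted: [0,4] [1,5] [1,7] [8,11] [7,15] [18,19] [20,23] [22,24]
{[0,4],[1,5],[1,7]} hit by 4; {[8,11],[7,15]} hit by 11; {[18,19]} hit by 19; {[20,23],[22,24]} hit by 23.
Points: 4, 11, 19, 23 (4 total).

4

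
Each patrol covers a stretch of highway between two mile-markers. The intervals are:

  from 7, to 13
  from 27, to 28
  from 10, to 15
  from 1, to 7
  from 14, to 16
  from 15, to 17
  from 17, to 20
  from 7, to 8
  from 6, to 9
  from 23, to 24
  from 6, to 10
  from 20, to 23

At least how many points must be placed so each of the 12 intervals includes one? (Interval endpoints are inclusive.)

5

Sort by right endpoint; whenever an interval is uncovered, place a point at its right end.
By right end: [1,7]  [7,8]  [6,9]  [6,10]  [7,13]  [10,15]  [14,16]  [15,17]  [17,20]  [20,23]  [23,24]  [27,28]
[1,7] uncovered → point at 7; [10,15] uncovered → point at 15; [17,20] uncovered → point at 20; [23,24] uncovered → point at 24; [27,28] uncovered → point at 28.
Points: 7, 15, 20, 24, 28 (5 total).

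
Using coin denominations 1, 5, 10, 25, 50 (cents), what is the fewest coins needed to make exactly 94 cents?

8

Use the largest denomination that fits, subtract, and repeat.
94 − 1×50→44 − 1×25→19 − 1×10→9 − 1×5→4 − 4×1→0
Total coins = 1 + 1 + 1 + 1 + 4 = 8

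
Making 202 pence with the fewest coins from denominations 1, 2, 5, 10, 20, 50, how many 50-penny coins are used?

4

Greedy: take as many of the largest coin as possible, then repeat with the remainder.
202 = 4×50 + 1×2
Count of 50: 4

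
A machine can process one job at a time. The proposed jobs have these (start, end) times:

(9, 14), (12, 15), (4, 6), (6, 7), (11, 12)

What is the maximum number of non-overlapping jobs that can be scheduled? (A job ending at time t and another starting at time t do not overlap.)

4

Greedy by earliest finish: after sorting by end time, pick each interval compatible with the last pick.
Sorted by end: (4,6)  (6,7)  (11,12)  (9,14)  (12,15)
take (4,6); take (6,7); take (11,12); skip (9,14); take (12,15).
Selected 4 jobs.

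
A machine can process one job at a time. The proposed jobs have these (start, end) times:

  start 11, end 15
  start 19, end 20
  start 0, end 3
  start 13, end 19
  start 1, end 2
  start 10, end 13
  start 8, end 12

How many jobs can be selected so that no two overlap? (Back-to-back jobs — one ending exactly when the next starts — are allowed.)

4

By end time: (1,2), (0,3), (8,12), (10,13), (11,15), (13,19), (19,20).
Pick (1,2); next start ≥ 2 → (8,12); next start ≥ 12 → (13,19); next start ≥ 19 → (19,20).
Selected 4 jobs.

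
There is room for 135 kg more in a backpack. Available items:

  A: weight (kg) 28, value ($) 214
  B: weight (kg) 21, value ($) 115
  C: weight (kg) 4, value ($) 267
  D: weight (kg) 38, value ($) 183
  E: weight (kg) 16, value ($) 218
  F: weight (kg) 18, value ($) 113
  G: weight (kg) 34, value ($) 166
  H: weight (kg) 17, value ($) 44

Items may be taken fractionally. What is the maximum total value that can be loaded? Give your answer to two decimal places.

Greedy by value/weight ratio, highest first.
Ratios (sorted): C 66.75, E 13.62, A 7.64, F 6.28, B 5.48, G 4.88, D 4.82, H 2.59
take C (4 @ 267); take E (16 @ 218); take A (28 @ 214); take F (18 @ 113); take B (21 @ 115); take G (34 @ 166); take 14/38 of D → 67.42. Capacity used 135/135.
Total value = 1160.42

1160.42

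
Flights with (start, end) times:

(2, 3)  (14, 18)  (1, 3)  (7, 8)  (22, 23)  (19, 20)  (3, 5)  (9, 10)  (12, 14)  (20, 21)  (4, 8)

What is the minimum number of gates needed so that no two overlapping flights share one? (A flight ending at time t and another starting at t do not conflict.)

The answer is the maximum number of intervals overlapping at any instant.
Events (time:±→running): 1:+→1 2:+→2 … peak 2.

2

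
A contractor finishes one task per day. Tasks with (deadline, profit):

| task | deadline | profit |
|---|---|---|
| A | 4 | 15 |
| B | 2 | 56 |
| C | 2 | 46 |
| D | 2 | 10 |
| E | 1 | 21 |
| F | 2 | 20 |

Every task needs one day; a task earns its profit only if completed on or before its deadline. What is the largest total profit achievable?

Sort by profit descending; place each in the latest free slot ≤ its deadline.
By profit: B(d2,56), C(d2,46), E(d1,21), F(d2,20), A(d4,15), D(d2,10)
B→slot 2; C→slot 1; E skipped; F skipped; A→slot 4; D skipped.
Profit = 46 + 56 + 15 = 117

117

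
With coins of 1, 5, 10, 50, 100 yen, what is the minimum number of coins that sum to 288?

288 − 2×100→88 − 1×50→38 − 3×10→8 − 1×5→3 − 3×1→0
Total coins = 2 + 1 + 3 + 1 + 3 = 10

10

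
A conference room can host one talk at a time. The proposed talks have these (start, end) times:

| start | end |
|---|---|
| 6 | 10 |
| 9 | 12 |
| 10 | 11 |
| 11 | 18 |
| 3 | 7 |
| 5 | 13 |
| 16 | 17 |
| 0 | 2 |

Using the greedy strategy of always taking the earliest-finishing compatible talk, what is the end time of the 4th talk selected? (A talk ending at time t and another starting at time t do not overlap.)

Sort by end time and greedily take each interval whose start is ≥ the last chosen end.
By end time: (0,2), (3,7), (6,10), (10,11), (9,12), (5,13), (16,17), (11,18).
Pick (0,2); next start ≥ 2 → (3,7); next start ≥ 7 → (10,11); next start ≥ 11 → (16,17).
Selected: (0,2) (3,7) (10,11) (16,17)

17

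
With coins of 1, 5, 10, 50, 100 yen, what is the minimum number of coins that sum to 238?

Use the largest denomination that fits, subtract, and repeat.
238 = 2×100 + 3×10 + 1×5 + 3×1
Total coins = 2 + 3 + 1 + 3 = 9

9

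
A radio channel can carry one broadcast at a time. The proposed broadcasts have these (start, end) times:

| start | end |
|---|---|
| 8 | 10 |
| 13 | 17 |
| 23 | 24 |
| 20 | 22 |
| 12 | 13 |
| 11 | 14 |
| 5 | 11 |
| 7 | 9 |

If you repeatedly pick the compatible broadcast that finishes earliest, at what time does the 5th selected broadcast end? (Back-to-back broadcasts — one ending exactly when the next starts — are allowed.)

24

By end time: (7,9), (8,10), (5,11), (12,13), (11,14), (13,17), (20,22), (23,24).
Pick (7,9); next start ≥ 9 → (12,13); next start ≥ 13 → (13,17); next start ≥ 17 → (20,22); next start ≥ 22 → (23,24).
Selected: (7,9) (12,13) (13,17) (20,22) (23,24)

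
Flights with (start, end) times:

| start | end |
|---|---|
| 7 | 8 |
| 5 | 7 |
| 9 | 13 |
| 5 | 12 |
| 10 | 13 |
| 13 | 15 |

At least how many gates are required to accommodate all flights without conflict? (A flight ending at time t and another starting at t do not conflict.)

The answer is the maximum number of intervals overlapping at any instant.
starts: [5, 5, 7, 9, 10, 13]
ends:   [7, 8, 12, 13, 13, 15]
s5→1 s5→2 e7→1 s7→2 e8→1 s9→2 s10→3  — peak 3.

3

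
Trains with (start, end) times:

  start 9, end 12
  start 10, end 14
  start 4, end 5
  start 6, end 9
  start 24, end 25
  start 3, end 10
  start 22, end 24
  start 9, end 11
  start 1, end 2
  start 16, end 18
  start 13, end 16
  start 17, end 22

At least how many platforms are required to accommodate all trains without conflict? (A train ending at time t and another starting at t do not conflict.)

3

Count concurrent intervals with a sweep; the peak is the room count.
Events (time:±→running): 1:+→1 2:-→0 3:+→1 4:+→2 5:-→1 6:+→2 9:-→1 9:+→2 9:+→3 … peak 3.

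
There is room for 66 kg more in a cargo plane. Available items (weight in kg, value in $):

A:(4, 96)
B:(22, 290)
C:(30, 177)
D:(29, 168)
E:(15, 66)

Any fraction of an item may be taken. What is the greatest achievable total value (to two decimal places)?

620.93

Sort by value per unit weight and fill in that order.
Ratios (sorted): A 24.00, B 13.18, C 5.90, D 5.79, E 4.40
take A (4 @ 96); take B (22 @ 290); take C (30 @ 177); take 10/29 of D → 57.93. Capacity used 66/66.
Total value = 620.93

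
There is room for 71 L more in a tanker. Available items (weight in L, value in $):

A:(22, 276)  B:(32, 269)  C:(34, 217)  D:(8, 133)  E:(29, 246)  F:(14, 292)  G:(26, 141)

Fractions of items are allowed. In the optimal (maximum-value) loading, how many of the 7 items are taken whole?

3

Sort by value per unit weight and fill in that order.
Order: F (292/14=20.86) > D (133/8=16.62) > A (276/22=12.55) > E (246/29=8.48) > B (269/32=8.41) > C (217/34=6.38) > G (141/26=5.42)
Fill: take F (14 @ 292) → take D (8 @ 133) → take A (22 @ 276) → take 27/29 of E → 229.03; 71/71 used.
3 item(s) taken whole; one partial (take 27/29 of E).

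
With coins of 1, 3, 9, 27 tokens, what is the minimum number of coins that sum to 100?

Use the largest denomination that fits, subtract, and repeat.
100 = 3×27 + 2×9 + 1×1
Total coins = 3 + 2 + 1 = 6

6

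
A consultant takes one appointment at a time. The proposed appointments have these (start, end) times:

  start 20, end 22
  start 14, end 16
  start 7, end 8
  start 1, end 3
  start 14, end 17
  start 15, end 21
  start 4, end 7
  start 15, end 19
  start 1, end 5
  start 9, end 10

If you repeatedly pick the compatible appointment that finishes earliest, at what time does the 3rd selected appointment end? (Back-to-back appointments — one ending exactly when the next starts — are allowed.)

Sort by end time and greedily take each interval whose start is ≥ the last chosen end.
By end time: (1,3), (1,5), (4,7), (7,8), (9,10), (14,16), (14,17), (15,19), (15,21), (20,22).
Pick (1,3); next start ≥ 3 → (4,7); next start ≥ 7 → (7,8); next start ≥ 8 → (9,10); next start ≥ 10 → (14,16); next start ≥ 16 → (20,22).
Selected: (1,3) (4,7) (7,8) (9,10) (14,16) (20,22)

8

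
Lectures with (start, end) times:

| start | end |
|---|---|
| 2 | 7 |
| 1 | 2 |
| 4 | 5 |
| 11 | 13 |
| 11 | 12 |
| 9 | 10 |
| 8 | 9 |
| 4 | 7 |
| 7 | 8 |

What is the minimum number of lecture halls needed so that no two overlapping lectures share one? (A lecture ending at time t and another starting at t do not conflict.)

3

The answer is the maximum number of intervals overlapping at any instant.
starts: [1, 2, 4, 4, 7, 8, 9, 11, 11]
ends:   [2, 5, 7, 7, 8, 9, 10, 12, 13]
s1→1 e2→0 s2→1 s4→2 s4→3  — peak 3.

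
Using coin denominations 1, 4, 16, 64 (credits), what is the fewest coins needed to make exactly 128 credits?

Greedy: take as many of the largest coin as possible, then repeat with the remainder.
128 = 2×64
Total coins = 2 = 2

2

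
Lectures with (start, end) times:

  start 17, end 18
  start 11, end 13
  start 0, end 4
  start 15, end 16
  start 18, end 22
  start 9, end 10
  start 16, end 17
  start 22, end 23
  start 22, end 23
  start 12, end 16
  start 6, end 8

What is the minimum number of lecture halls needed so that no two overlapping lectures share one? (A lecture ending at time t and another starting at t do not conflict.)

Count concurrent intervals with a sweep; the peak is the room count.
starts: [0, 6, 9, 11, 12, 15, 16, 17, 18, 22, 22]
ends:   [4, 8, 10, 13, 16, 16, 17, 18, 22, 23, 23]
s0→1 e4→0 s6→1 e8→0 s9→1 e10→0 s11→1 s12→2  — peak 2.

2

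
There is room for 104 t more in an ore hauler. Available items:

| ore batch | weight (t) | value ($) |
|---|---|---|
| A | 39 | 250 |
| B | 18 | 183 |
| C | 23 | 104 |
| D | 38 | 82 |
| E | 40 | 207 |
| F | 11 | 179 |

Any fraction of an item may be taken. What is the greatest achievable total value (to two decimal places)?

Greedy by value/weight ratio, highest first.
Order: F (179/11=16.27) > B (183/18=10.17) > A (250/39=6.41) > E (207/40=5.17) > C (104/23=4.52) > D (82/38=2.16)
Fill: take F (11 @ 179) → take B (18 @ 183) → take A (39 @ 250) → take 36/40 of E → 186.30; 104/104 used.
Total value = 798.30

798.30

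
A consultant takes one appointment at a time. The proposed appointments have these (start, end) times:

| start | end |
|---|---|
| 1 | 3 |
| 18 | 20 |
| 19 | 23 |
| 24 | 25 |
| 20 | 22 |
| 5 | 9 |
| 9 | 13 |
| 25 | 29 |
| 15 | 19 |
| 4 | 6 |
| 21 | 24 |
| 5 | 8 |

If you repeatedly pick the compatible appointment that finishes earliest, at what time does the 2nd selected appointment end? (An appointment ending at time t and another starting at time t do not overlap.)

6

Sort by end time and greedily take each interval whose start is ≥ the last chosen end.
Sorted by end: (1,3)  (4,6)  (5,8)  (5,9)  (9,13)  (15,19)  (18,20)  (20,22)  (19,23)  (21,24)  (24,25)  (25,29)
take (1,3); take (4,6); take (9,13); take (15,19); take (20,22); take (24,25); take (25,29).
Selected: (1,3) (4,6) (9,13) (15,19) (20,22) (24,25) (25,29)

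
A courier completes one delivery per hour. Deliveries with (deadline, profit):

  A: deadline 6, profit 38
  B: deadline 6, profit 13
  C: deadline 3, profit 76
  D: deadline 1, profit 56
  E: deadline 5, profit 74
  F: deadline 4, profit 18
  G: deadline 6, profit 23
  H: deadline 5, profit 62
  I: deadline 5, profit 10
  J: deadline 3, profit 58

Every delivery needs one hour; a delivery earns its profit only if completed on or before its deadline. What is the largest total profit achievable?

364

By profit: C(d3,76), E(d5,74), H(d5,62), J(d3,58), D(d1,56), A(d6,38), G(d6,23), F(d4,18), B(d6,13), I(d5,10)
C→slot 3; E→slot 5; H→slot 4; J→slot 2; D→slot 1; A→slot 6; G skipped; F skipped; B skipped; I skipped.
Profit = 56 + 58 + 76 + 62 + 74 + 38 = 364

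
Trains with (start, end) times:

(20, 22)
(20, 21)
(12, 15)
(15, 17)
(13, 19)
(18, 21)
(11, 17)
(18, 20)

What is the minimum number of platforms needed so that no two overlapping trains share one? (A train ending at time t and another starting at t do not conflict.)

3

Count concurrent intervals with a sweep; the peak is the room count.
starts: [11, 12, 13, 15, 18, 18, 20, 20]
ends:   [15, 17, 17, 19, 20, 21, 21, 22]
s11→1 s12→2 s13→3  — peak 3.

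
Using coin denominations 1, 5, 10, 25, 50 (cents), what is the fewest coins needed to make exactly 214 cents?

Greedy: take as many of the largest coin as possible, then repeat with the remainder.
214 − 4×50→14 − 1×10→4 − 4×1→0
Total coins = 4 + 1 + 4 = 9

9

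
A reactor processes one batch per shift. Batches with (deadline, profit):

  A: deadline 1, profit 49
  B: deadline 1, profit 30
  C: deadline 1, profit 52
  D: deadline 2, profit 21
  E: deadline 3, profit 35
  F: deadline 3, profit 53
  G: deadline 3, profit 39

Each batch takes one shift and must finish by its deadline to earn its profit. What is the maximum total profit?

144

Take jobs in profit order; each goes to the latest open slot no later than its deadline.
By profit: F(d3,53), C(d1,52), A(d1,49), G(d3,39), E(d3,35), B(d1,30), D(d2,21)
F→slot 3; C→slot 1; A skipped; G→slot 2; E skipped; B skipped; D skipped.
Profit = 52 + 39 + 53 = 144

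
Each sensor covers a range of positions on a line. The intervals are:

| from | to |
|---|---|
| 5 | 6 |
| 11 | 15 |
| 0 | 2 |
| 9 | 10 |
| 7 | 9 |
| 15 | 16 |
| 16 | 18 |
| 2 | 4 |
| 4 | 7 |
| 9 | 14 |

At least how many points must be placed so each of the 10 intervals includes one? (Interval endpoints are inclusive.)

5

By right end: [0,2]  [2,4]  [5,6]  [4,7]  [7,9]  [9,10]  [9,14]  [11,15]  [15,16]  [16,18]
[0,2] uncovered → point at 2; [5,6] uncovered → point at 6; [7,9] uncovered → point at 9; [11,15] uncovered → point at 15; [16,18] uncovered → point at 18.
Points: 2, 6, 9, 15, 18 (5 total).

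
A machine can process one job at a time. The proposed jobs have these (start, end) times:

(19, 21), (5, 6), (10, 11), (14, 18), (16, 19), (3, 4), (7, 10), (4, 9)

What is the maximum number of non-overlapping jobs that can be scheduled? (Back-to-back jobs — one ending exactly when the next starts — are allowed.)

Greedy by earliest finish: after sorting by end time, pick each interval compatible with the last pick.
By end time: (3,4), (5,6), (4,9), (7,10), (10,11), (14,18), (16,19), (19,21).
Pick (3,4); next start ≥ 4 → (5,6); next start ≥ 6 → (7,10); next start ≥ 10 → (10,11); next start ≥ 11 → (14,18); next start ≥ 18 → (19,21).
Selected 6 jobs.

6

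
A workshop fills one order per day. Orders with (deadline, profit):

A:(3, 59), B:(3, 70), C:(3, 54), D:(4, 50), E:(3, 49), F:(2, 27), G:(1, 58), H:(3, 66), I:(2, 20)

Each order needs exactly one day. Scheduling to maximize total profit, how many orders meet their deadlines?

4

By profit: B(d3,70), H(d3,66), A(d3,59), G(d1,58), C(d3,54), D(d4,50), E(d3,49), F(d2,27), I(d2,20)
B→slot 3; H→slot 2; A→slot 1; G skipped; C skipped; D→slot 4; E skipped; F skipped; I skipped.
4 of 9 scheduled.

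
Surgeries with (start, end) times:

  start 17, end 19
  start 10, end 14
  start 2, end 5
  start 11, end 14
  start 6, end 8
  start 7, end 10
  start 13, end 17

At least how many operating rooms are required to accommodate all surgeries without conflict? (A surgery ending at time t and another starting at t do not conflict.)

3

starts: [2, 6, 7, 10, 11, 13, 17]
ends:   [5, 8, 10, 14, 14, 17, 19]
s2→1 e5→0 s6→1 s7→2 e8→1 e10→0 s10→1 s11→2 s13→3  — peak 3.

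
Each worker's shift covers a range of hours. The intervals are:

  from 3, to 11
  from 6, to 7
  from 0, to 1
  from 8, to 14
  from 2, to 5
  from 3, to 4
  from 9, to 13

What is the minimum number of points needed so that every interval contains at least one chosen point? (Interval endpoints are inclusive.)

4

Sorted: [0,1] [3,4] [2,5] [6,7] [3,11] [9,13] [8,14]
{[0,1]} hit by 1; {[3,4],[2,5]} hit by 4; {[6,7],[3,11]} hit by 7; {[9,13],[8,14]} hit by 13.
Points: 1, 4, 7, 13 (4 total).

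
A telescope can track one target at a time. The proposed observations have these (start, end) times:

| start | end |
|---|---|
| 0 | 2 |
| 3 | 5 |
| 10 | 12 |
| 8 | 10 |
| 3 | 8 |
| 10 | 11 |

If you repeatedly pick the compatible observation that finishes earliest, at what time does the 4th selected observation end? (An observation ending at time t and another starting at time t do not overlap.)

Sort by end time and greedily take each interval whose start is ≥ the last chosen end.
Sorted by end: (0,2)  (3,5)  (3,8)  (8,10)  (10,11)  (10,12)
take (0,2); take (3,5); take (8,10); take (10,11).
Selected: (0,2) (3,5) (8,10) (10,11)

11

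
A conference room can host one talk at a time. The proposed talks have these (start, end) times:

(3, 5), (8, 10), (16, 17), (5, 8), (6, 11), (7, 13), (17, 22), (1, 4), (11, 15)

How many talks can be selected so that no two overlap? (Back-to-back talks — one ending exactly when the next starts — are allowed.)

Sorted by end: (1,4)  (3,5)  (5,8)  (8,10)  (6,11)  (7,13)  (11,15)  (16,17)  (17,22)
take (1,4); skip (3,5); take (5,8); take (8,10); take (11,15); take (16,17); take (17,22).
Selected 6 talks.

6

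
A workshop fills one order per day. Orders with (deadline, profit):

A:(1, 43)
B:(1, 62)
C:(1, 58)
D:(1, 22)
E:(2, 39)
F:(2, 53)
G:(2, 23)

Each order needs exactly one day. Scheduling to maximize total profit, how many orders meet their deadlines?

Take jobs in profit order; each goes to the latest open slot no later than its deadline.
Profit order: B=62 C=58 F=53 A=43 E=39 G=23 D=22
Assign: B→slot 1, C skipped, F→slot 2, A skipped, E skipped, G skipped, D skipped.
Slots: [1:B] [2:F]
2 of 7 scheduled.

2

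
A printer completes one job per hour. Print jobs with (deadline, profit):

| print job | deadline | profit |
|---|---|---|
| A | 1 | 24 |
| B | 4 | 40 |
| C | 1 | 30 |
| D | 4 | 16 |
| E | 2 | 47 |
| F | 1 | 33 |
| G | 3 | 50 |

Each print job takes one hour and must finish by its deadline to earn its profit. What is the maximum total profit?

By profit: G(d3,50), E(d2,47), B(d4,40), F(d1,33), C(d1,30), A(d1,24), D(d4,16)
G→slot 3; E→slot 2; B→slot 4; F→slot 1; C skipped; A skipped; D skipped.
Profit = 33 + 47 + 50 + 40 = 170

170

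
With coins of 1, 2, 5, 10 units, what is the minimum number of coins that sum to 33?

5

33 − 3×10→3 − 1×2→1 − 1×1→0
Total coins = 3 + 1 + 1 = 5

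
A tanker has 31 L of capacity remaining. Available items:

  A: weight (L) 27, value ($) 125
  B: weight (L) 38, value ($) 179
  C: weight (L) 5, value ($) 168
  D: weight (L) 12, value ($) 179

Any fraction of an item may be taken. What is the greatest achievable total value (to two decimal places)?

Sort by value per unit weight and fill in that order.
Order: C (168/5=33.60) > D (179/12=14.92) > B (179/38=4.71) > A (125/27=4.63)
Fill: take C (5 @ 168) → take D (12 @ 179) → take 14/38 of B → 65.95; 31/31 used.
Total value = 412.95

412.95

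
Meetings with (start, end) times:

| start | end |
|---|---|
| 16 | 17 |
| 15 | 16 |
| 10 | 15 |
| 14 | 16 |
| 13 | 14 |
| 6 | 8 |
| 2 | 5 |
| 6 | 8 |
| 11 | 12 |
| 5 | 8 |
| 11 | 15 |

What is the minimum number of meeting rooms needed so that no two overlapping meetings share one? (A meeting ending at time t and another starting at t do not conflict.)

Events (time:±→running): 2:+→1 5:-→0 5:+→1 6:+→2 6:+→3 … peak 3.

3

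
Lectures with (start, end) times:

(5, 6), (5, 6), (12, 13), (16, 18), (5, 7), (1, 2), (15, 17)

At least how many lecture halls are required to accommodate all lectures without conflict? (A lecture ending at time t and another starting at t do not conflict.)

Events (time:±→running): 1:+→1 2:-→0 5:+→1 5:+→2 5:+→3 … peak 3.

3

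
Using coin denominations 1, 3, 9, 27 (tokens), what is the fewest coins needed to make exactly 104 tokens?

104 − 3×27→23 − 2×9→5 − 1×3→2 − 2×1→0
Total coins = 3 + 2 + 1 + 2 = 8

8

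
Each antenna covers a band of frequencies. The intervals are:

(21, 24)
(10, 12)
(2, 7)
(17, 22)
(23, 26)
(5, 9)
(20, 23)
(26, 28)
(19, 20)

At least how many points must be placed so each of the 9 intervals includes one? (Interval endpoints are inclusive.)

Sort by right endpoint; whenever an interval is uncovered, place a point at its right end.
By right end: [2,7]  [5,9]  [10,12]  [19,20]  [17,22]  [20,23]  [21,24]  [23,26]  [26,28]
[2,7] uncovered → point at 7; [10,12] uncovered → point at 12; [19,20] uncovered → point at 20; [21,24] uncovered → point at 24; [26,28] uncovered → point at 28.
Points: 7, 12, 20, 24, 28 (5 total).

5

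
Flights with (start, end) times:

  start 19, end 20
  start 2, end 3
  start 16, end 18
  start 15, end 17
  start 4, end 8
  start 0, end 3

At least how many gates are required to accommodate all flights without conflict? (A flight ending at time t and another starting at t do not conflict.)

Count concurrent intervals with a sweep; the peak is the room count.
Events (time:±→running): 0:+→1 2:+→2 … peak 2.

2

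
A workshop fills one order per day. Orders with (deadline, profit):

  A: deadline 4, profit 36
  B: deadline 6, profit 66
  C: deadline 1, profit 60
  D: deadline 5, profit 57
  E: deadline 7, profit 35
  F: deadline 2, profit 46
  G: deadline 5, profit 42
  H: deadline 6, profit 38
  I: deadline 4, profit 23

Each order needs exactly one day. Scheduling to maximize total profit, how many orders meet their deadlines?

7

Profit order: B=66 C=60 D=57 F=46 G=42 H=38 A=36 E=35 I=23
Assign: B→slot 6, C→slot 1, D→slot 5, F→slot 2, G→slot 4, H→slot 3, A skipped, E→slot 7, I skipped.
Slots: [1:C] [2:F] [3:H] [4:G] [5:D] [6:B] [7:E]
7 of 9 scheduled.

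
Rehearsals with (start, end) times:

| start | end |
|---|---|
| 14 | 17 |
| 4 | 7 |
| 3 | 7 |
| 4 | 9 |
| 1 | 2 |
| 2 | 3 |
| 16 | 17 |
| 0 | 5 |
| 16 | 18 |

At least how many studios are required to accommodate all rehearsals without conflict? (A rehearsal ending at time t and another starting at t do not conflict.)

starts: [0, 1, 2, 3, 4, 4, 14, 16, 16]
ends:   [2, 3, 5, 7, 7, 9, 17, 17, 18]
s0→1 s1→2 e2→1 s2→2 e3→1 s3→2 s4→3 s4→4  — peak 4.

4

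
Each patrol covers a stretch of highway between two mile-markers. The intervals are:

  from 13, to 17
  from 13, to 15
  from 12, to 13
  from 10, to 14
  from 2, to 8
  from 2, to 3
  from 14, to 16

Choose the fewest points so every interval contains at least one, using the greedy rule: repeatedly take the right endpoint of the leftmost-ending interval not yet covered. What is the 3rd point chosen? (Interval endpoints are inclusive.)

16

By right end: [2,3]  [2,8]  [12,13]  [10,14]  [13,15]  [14,16]  [13,17]
[2,3] uncovered → point at 3; [12,13] uncovered → point at 13; [14,16] uncovered → point at 16.
Points: 3, 13, 16 (3 total).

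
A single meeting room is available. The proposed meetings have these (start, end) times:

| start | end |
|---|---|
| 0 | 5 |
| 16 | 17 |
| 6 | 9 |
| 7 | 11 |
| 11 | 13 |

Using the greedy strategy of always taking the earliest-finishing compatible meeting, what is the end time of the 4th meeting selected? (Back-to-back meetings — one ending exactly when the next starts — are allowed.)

17

Greedy by earliest finish: after sorting by end time, pick each interval compatible with the last pick.
By end time: (0,5), (6,9), (7,11), (11,13), (16,17).
Pick (0,5); next start ≥ 5 → (6,9); next start ≥ 9 → (11,13); next start ≥ 13 → (16,17).
Selected: (0,5) (6,9) (11,13) (16,17)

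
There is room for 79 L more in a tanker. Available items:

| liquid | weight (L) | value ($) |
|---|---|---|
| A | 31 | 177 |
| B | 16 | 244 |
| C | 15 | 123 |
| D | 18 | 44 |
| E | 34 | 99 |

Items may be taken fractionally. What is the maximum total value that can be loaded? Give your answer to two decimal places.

593.50

Greedy by value/weight ratio, highest first.
Ratios (sorted): B 15.25, C 8.20, A 5.71, E 2.91, D 2.44
take B (16 @ 244); take C (15 @ 123); take A (31 @ 177); take 17/34 of E → 49.50. Capacity used 79/79.
Total value = 593.50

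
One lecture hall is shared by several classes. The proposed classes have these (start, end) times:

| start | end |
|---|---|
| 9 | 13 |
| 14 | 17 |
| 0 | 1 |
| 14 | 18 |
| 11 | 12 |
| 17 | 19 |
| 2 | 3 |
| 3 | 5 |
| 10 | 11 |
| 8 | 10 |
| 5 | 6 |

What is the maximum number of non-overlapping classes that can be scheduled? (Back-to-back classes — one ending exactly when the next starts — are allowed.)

9

Sorted by end: (0,1)  (2,3)  (3,5)  (5,6)  (8,10)  (10,11)  (11,12)  (9,13)  (14,17)  (14,18)  (17,19)
take (0,1); take (2,3); take (3,5); take (5,6); take (8,10); take (10,11); take (11,12); take (14,17); skip (14,18); take (17,19).
Selected 9 classes.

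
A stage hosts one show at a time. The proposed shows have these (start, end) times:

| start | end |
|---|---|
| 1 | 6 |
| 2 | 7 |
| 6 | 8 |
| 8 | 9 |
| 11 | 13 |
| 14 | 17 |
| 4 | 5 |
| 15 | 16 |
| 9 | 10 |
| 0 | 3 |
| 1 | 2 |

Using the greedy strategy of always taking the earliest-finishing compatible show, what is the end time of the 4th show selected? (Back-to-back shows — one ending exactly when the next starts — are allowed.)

9

By end time: (1,2), (0,3), (4,5), (1,6), (2,7), (6,8), (8,9), (9,10), (11,13), (15,16), (14,17).
Pick (1,2); next start ≥ 2 → (4,5); next start ≥ 5 → (6,8); next start ≥ 8 → (8,9); next start ≥ 9 → (9,10); next start ≥ 10 → (11,13); next start ≥ 13 → (15,16).
Selected: (1,2) (4,5) (6,8) (8,9) (9,10) (11,13) (15,16)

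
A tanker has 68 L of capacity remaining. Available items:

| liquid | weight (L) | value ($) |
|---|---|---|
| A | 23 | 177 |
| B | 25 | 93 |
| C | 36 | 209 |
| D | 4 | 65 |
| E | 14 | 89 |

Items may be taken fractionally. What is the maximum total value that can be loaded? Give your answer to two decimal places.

487.75

Ratios (sorted): D 16.25, A 7.70, E 6.36, C 5.81, B 3.72
take D (4 @ 65); take A (23 @ 177); take E (14 @ 89); take 27/36 of C → 156.75. Capacity used 68/68.
Total value = 487.75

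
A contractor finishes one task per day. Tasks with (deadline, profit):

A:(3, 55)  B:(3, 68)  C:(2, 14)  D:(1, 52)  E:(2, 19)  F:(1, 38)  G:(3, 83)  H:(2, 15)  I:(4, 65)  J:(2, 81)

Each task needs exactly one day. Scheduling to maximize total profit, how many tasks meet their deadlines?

Take jobs in profit order; each goes to the latest open slot no later than its deadline.
By profit: G(d3,83), J(d2,81), B(d3,68), I(d4,65), A(d3,55), D(d1,52), F(d1,38), E(d2,19), H(d2,15), C(d2,14)
G→slot 3; J→slot 2; B→slot 1; I→slot 4; A skipped; D skipped; F skipped; E skipped; H skipped; C skipped.
4 of 10 scheduled.

4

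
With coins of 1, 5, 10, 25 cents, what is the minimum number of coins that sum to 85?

4

Use the largest denomination that fits, subtract, and repeat.
85 − 3×25→10 − 1×10→0
Total coins = 3 + 1 = 4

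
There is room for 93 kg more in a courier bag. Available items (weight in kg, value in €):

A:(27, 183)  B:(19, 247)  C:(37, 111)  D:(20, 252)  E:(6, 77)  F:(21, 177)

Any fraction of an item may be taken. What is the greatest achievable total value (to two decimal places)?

Greedy by value/weight ratio, highest first.
Ratios (sorted): B 13.00, E 12.83, D 12.60, F 8.43, A 6.78, C 3.00
take B (19 @ 247); take E (6 @ 77); take D (20 @ 252); take F (21 @ 177); take A (27 @ 183). Capacity used 93/93.
Total value = 936.00

936.00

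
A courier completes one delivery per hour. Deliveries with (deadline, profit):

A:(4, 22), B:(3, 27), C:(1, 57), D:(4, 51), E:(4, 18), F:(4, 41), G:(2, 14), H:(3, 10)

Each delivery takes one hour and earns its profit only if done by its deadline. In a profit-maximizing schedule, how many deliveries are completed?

4

Take jobs in profit order; each goes to the latest open slot no later than its deadline.
By profit: C(d1,57), D(d4,51), F(d4,41), B(d3,27), A(d4,22), E(d4,18), G(d2,14), H(d3,10)
C→slot 1; D→slot 4; F→slot 3; B→slot 2; A skipped; E skipped; G skipped; H skipped.
4 of 8 scheduled.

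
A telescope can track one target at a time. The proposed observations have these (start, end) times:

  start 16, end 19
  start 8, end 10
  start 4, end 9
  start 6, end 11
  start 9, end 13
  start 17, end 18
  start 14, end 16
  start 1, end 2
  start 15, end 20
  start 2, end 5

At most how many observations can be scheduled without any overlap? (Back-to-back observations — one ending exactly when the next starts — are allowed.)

5

Sort by end time and greedily take each interval whose start is ≥ the last chosen end.
By end time: (1,2), (2,5), (4,9), (8,10), (6,11), (9,13), (14,16), (17,18), (16,19), (15,20).
Pick (1,2); next start ≥ 2 → (2,5); next start ≥ 5 → (8,10); next start ≥ 10 → (14,16); next start ≥ 16 → (17,18).
Selected 5 observations.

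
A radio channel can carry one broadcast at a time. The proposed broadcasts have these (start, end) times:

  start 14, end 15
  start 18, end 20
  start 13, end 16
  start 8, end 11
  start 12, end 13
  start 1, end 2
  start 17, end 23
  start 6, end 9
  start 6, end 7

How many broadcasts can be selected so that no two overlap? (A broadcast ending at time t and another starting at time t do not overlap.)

6

Greedy by earliest finish: after sorting by end time, pick each interval compatible with the last pick.
By end time: (1,2), (6,7), (6,9), (8,11), (12,13), (14,15), (13,16), (18,20), (17,23).
Pick (1,2); next start ≥ 2 → (6,7); next start ≥ 7 → (8,11); next start ≥ 11 → (12,13); next start ≥ 13 → (14,15); next start ≥ 15 → (18,20).
Selected 6 broadcasts.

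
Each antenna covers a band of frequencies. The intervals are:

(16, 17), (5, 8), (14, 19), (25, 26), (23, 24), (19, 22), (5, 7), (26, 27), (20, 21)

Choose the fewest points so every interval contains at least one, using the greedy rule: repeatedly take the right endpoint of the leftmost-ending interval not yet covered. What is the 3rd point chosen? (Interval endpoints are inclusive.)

Process intervals by earliest right end; each time one isn't hit yet, stab at its right endpoint.
Sorted: [5,7] [5,8] [16,17] [14,19] [20,21] [19,22] [23,24] [25,26] [26,27]
{[5,7],[5,8]} hit by 7; {[16,17],[14,19]} hit by 17; {[20,21],[19,22]} hit by 21; {[23,24]} hit by 24; {[25,26],[26,27]} hit by 26.
Points: 7, 17, 21, 24, 26 (5 total).

21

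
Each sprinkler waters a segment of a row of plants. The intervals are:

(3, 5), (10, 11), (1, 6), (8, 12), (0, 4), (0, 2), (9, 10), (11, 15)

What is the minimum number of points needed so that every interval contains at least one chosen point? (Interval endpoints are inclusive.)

4

Sort by right endpoint; whenever an interval is uncovered, place a point at its right end.
By right end: [0,2]  [0,4]  [3,5]  [1,6]  [9,10]  [10,11]  [8,12]  [11,15]
[0,2] uncovered → point at 2; [3,5] uncovered → point at 5; [9,10] uncovered → point at 10; [11,15] uncovered → point at 15.
Points: 2, 5, 10, 15 (4 total).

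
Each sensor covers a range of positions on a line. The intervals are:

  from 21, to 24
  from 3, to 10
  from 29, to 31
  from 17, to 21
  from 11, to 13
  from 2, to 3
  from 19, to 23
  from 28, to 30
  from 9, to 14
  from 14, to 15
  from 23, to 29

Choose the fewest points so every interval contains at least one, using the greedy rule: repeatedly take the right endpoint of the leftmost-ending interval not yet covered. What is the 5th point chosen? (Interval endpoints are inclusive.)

Process intervals by earliest right end; each time one isn't hit yet, stab at its right endpoint.
By right end: [2,3]  [3,10]  [11,13]  [9,14]  [14,15]  [17,21]  [19,23]  [21,24]  [23,29]  [28,30]  [29,31]
[2,3] uncovered → point at 3; [11,13] uncovered → point at 13; [14,15] uncovered → point at 15; [17,21] uncovered → point at 21; [23,29] uncovered → point at 29.
Points: 3, 13, 15, 21, 29 (5 total).

29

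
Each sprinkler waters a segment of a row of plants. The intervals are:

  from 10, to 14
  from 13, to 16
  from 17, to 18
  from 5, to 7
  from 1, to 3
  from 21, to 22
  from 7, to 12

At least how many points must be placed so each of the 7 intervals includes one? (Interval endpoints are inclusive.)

Process intervals by earliest right end; each time one isn't hit yet, stab at its right endpoint.
Sorted: [1,3] [5,7] [7,12] [10,14] [13,16] [17,18] [21,22]
{[1,3]} hit by 3; {[5,7],[7,12]} hit by 7; {[10,14],[13,16]} hit by 14; {[17,18]} hit by 18; {[21,22]} hit by 22.
Points: 3, 7, 14, 18, 22 (5 total).

5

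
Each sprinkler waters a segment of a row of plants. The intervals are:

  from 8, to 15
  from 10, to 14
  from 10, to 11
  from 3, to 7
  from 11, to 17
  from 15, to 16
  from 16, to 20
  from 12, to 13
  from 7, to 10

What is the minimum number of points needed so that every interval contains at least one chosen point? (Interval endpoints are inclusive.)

4

Sorted: [3,7] [7,10] [10,11] [12,13] [10,14] [8,15] [15,16] [11,17] [16,20]
{[3,7],[7,10]} hit by 7; {[10,11]} hit by 11; {[12,13],[10,14],[8,15]} hit by 13; {[15,16],[11,17],[16,20]} hit by 16.
Points: 7, 11, 13, 16 (4 total).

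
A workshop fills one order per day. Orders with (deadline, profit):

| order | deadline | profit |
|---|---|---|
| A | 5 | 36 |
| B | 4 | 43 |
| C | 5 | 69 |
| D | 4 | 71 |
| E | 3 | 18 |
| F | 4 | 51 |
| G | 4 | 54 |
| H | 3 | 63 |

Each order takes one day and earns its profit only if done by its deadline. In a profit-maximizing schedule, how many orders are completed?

Take jobs in profit order; each goes to the latest open slot no later than its deadline.
Profit order: D=71 C=69 H=63 G=54 F=51 B=43 A=36 E=18
Assign: D→slot 4, C→slot 5, H→slot 3, G→slot 2, F→slot 1, B skipped, A skipped, E skipped.
Slots: [1:F] [2:G] [3:H] [4:D] [5:C]
5 of 8 scheduled.

5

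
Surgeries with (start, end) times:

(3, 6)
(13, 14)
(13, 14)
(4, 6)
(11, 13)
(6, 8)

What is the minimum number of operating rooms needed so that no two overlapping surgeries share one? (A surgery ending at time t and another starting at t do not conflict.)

Count concurrent intervals with a sweep; the peak is the room count.
starts: [3, 4, 6, 11, 13, 13]
ends:   [6, 6, 8, 13, 14, 14]
s3→1 s4→2  — peak 2.

2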